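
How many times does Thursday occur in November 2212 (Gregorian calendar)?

November 2212 has 30 days and begins on Sunday.
The first Thursday is November 5.
Thursdays fall on 5, 12, 19, 26 — that's 4.

4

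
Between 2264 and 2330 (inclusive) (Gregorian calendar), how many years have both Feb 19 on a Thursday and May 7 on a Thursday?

6

Check each year's weekday for Feb 19 and May 7:
  2264: Fri/Sat  2265: Sun/Sun  2266: Mon/Mon  2267: Tue/Tue  2268: Wed/Thu  2269: Fri/Fri  2270: Sat/Sat  2271: Sun/Sun  2272: Mon/Tue  2273: Wed/Wed  2274: Thu/Thu ✓  2275: Fri/Fri  2276: Sat/Sun  2277: Mon/Mon  …(39 more)…  2317: Mon/Mon  2318: Tue/Tue  2319: Wed/Wed  2320: Thu/Fri  2321: Sat/Sat  2322: Sun/Sun  2323: Mon/Mon  2324: Tue/Wed  2325: Thu/Thu ✓  2326: Fri/Fri  2327: Sat/Sat  2328: Sun/Mon  2329: Tue/Tue  2330: Wed/Wed
Both conditions hold in: 2274, 2285, 2291, 2303, 2314, 2325 — 6.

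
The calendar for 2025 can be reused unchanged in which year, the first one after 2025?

Two years share a calendar iff Jan 1 falls on the same weekday and both are leap or both are common. 2025: Jan 1 is Wednesday, common year.
2026: Jan 1 Thursday, common
2027: Jan 1 Friday, common
2028: Jan 1 Saturday, leap
2029: Jan 1 Monday, common
2030: Jan 1 Tuesday, common
2031: Jan 1 Wednesday, common
2031 matches on both conditions.

2031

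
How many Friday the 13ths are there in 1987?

Check the 13th of each month of 1987: Jan 13: Tue, Feb 13: Fri, Mar 13: Fri, Apr 13: Mon, May 13: Wed, Jun 13: Sat, Jul 13: Mon, Aug 13: Thu, Sep 13: Sun, Oct 13: Tue, Nov 13: Fri, Dec 13: Sun.
Friday occurs in February, March, November — 3 months.

3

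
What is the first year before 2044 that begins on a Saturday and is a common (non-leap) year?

Jan 1 advances by 2 weekdays after a leap year and by 1 after a common year.
2044: Jan 1 is Friday (leap).
2043: Thursday
2042: Wednesday
2041: Tuesday
2040: Sunday (leap)
2039: Saturday
2039 begins on a Saturday and is a common year.

2039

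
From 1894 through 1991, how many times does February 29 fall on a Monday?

4

Leap years in 1894–1991: 23 of them.
Feb 29 weekday advances by 5 (mod 7) from one leap year to the next four years later (or differs when a century non-leap intervenes).
Leap-day weekdays: 1896:Sat 1904:Mon✓ 1908:Sat 1912:Thu 1916:Tue 1920:Sun 1924:Fri 1928:Wed 1932:Mon✓ 1936:Sat 1940:Thu 1944:Tue 1948:Sun 1952:Fri 1956:Wed 1960:Mon✓ 1964:Sat 1968:Thu 1972:Tue 1976:Sun 1980:Fri 1984:Wed 1988:Mon✓
Monday: 1904, 1932, 1960, 1988 → 4.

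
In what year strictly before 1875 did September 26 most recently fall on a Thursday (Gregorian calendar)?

From one year to the next, a fixed date's weekday advances by 1, or by 2 when a Feb 29 lies between the two dates.
1875: September 26 is Sunday.
1874: Saturday (−1)
1873: Friday (−1)
1872: Thursday (−1)
September 26 falls on a Thursday in 1872.

1872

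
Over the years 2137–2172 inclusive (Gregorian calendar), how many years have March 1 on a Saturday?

Track March 1's weekday year by year (advancing +1, or +2 across a Feb 29):
  2137: Fri  2138: Sat (+1) ✓  2139: Sun (+1)  2140: Tue (+2)  2141: Wed (+1)
  2142: Thu (+1)  2143: Fri (+1)  2144: Sun (+2)  2145: Mon (+1)  2146: Tue (+1)
  2147: Wed (+1)  2148: Fri (+2)  2149: Sat (+1) ✓  2150: Sun (+1)  … (8 more years) …
  2159: Thu (+1)  2160: Sat (+2) ✓  2161: Sun (+1)  2162: Mon (+1)  2163: Tue (+1)
  2164: Thu (+2)  2165: Fri (+1)  2166: Sat (+1) ✓  2167: Sun (+1)  2168: Tue (+2)
  2169: Wed (+1)  2170: Thu (+1)  2171: Fri (+1)  2172: Sun (+2)
Saturday years: 2138, 2149, 2155, 2160, 2166 — 5 in total.

5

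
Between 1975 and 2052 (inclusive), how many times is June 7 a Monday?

Track June 7's weekday year by year (advancing +1, or +2 across a Feb 29):
  1975: Sat  1976: Mon (+2) ✓  1977: Tue (+1)  1978: Wed (+1)  1979: Thu (+1)
  1980: Sat (+2)  1981: Sun (+1)  1982: Mon (+1) ✓  1983: Tue (+1)  1984: Thu (+2)
  1985: Fri (+1)  1986: Sat (+1)  1987: Sun (+1)  1988: Tue (+2)  … (50 more years) …
  2039: Tue (+1)  2040: Thu (+2)  2041: Fri (+1)  2042: Sat (+1)  2043: Sun (+1)
  2044: Tue (+2)  2045: Wed (+1)  2046: Thu (+1)  2047: Fri (+1)  2048: Sun (+2)
  2049: Mon (+1) ✓  2050: Tue (+1)  2051: Wed (+1)  2052: Fri (+2)
Monday years: 1976, 1982, 1993, 1999, 2004, 2010, 2021, 2027, 2032, 2038, 2049 — 11 in total.

11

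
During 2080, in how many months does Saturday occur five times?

A month of length L has five Saturdays iff its first Saturday is on day ≤ L−28 (so day 1–3 in a 31-day month, 1–2 in a 30-day month, day 1 in a leap February).
Checking each month of 2080: Jan starts Mon (31d); Feb starts Thu (29d); Mar starts Fri (31d) ✓; Apr starts Mon (30d); May starts Wed (31d); Jun starts Sat (30d) ✓; Jul starts Mon (31d); Aug starts Thu (31d) ✓; Sep starts Sun (30d); Oct starts Tue (31d); Nov starts Fri (30d) ✓; Dec starts Sun (31d).
Five-Saturday months: March, June, August, November → 4.

4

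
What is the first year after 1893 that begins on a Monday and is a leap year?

Jan 1 advances by 2 weekdays after a leap year and by 1 after a common year.
1893: Jan 1 is Sunday.
1894: Monday
1895: Tuesday
1896: Wednesday (leap)
1897: Friday
1898: Saturday
1899: Sunday
1900: Monday
1901: Tuesday
1902: Wednesday
1903: Thursday
1904: Friday (leap)
1905: Sunday
1906: Monday
1907: Tuesday
1908: Wednesday (leap)
1909: Friday
1910: Saturday
1911: Sunday
1912: Monday (leap)
1912 begins on a Monday and is a leap year.

1912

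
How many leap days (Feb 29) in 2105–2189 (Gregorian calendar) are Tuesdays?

3

Leap years in 2105–2189: 21 of them.
Feb 29 weekday advances by 5 (mod 7) from one leap year to the next four years later (or differs when a century non-leap intervenes).
Leap-day weekdays: 2108:Wed 2112:Mon 2116:Sat 2120:Thu 2124:Tue✓ 2128:Sun 2132:Fri 2136:Wed 2140:Mon 2144:Sat 2148:Thu 2152:Tue✓ 2156:Sun 2160:Fri 2164:Wed 2168:Mon 2172:Sat 2176:Thu 2180:Tue✓ 2184:Sun 2188:Fri
Tuesday: 2124, 2152, 2180 → 3.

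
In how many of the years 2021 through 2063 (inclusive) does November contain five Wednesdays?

13

November has 30 days; it has five Wednesdays when Wednesday falls among the first (month-length − 28) days — i.e. when November 1 is one of Wednesday/Tuesday.
November 1 by year: 2021:Mon 2022:Tue✓ 2023:Wed✓ 2024:Fri 2025:Sat 2026:Sun 2027:Mon 2028:Wed✓ 2029:Thu 2030:Fri 2031:Sat 2032:Mon 2033:Tue✓ 2034:Wed✓ 2035:Thu …(13 more)… 2049:Mon 2050:Tue✓ 2051:Wed✓ 2052:Fri 2053:Sat 2054:Sun 2055:Mon 2056:Wed✓ 2057:Thu 2058:Fri 2059:Sat 2060:Mon 2061:Tue✓ 2062:Wed✓ 2063:Thu
Years with five Wednesdays: 2022, 2023, 2028, 2033, 2034, 2039, 2044, 2045, 2050, 2051, 2056, 2061, 2062 → 13.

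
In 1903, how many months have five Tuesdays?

4

A month of length L has five Tuesdays iff its first Tuesday is on day ≤ L−28 (so day 1–3 in a 31-day month, 1–2 in a 30-day month, day 1 in a leap February).
Checking each month of 1903: Jan starts Thu (31d); Feb starts Sun (28d); Mar starts Sun (31d) ✓; Apr starts Wed (30d); May starts Fri (31d); Jun starts Mon (30d) ✓; Jul starts Wed (31d); Aug starts Sat (31d); Sep starts Tue (30d) ✓; Oct starts Thu (31d); Nov starts Sun (30d); Dec starts Tue (31d) ✓.
Five-Tuesday months: March, June, September, December → 4.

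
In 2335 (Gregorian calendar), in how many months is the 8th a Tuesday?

Check the 8th of each month of 2335: Jan 8: Tue, Feb 8: Fri, Mar 8: Fri, Apr 8: Mon, May 8: Wed, Jun 8: Sat, Jul 8: Mon, Aug 8: Thu, Sep 8: Sun, Oct 8: Tue, Nov 8: Fri, Dec 8: Sun.
Tuesday occurs in January, October — 2 months.

2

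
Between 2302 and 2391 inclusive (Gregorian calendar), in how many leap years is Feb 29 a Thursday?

3

Leap years in 2302–2391: 22 of them.
Feb 29 weekday advances by 5 (mod 7) from one leap year to the next four years later (or differs when a century non-leap intervenes).
Leap-day weekdays: 2304:Mon 2308:Sat 2312:Thu✓ 2316:Tue 2320:Sun 2324:Fri 2328:Wed 2332:Mon 2336:Sat 2340:Thu✓ 2344:Tue 2348:Sun 2352:Fri 2356:Wed 2360:Mon 2364:Sat 2368:Thu✓ 2372:Tue 2376:Sun 2380:Fri 2384:Wed 2388:Mon
Thursday: 2312, 2340, 2368 → 3.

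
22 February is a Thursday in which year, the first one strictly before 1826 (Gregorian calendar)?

1821

From one year to the next, a fixed date's weekday advances by 1, or by 2 when a Feb 29 lies between the two dates.
1826: February 22 is Wednesday.
1825: Tuesday (−1)
1824: Sunday (−2)
1823: Saturday (−1)
1822: Friday (−1)
1821: Thursday (−1)
22 February falls on a Thursday in 1821.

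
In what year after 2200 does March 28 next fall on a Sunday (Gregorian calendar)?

2202

From one year to the next, a fixed date's weekday advances by 1, or by 2 when a Feb 29 lies between the two dates.
2200: March 28 is Friday.
2201: Saturday (+1)
2202: Sunday (+1)
March 28 falls on a Sunday in 2202.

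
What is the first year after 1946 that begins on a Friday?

1954

Jan 1 advances by 2 weekdays after a leap year and by 1 after a common year.
1946: Jan 1 is Tuesday.
1947: Wednesday
1948: Thursday (leap)
1949: Saturday
1950: Sunday
1951: Monday
1952: Tuesday (leap)
1953: Thursday
1954: Friday
1954 begins on a Friday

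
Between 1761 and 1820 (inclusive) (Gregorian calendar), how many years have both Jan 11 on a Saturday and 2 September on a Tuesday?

Check each year's weekday for Jan 11 and 2 September:
  1761: Sun/Wed  1762: Mon/Thu  1763: Tue/Fri  1764: Wed/Sun  1765: Fri/Mon  1766: Sat/Tue ✓  1767: Sun/Wed  1768: Mon/Fri  1769: Wed/Sat  1770: Thu/Sun  1771: Fri/Mon  1772: Sat/Wed  1773: Mon/Thu  1774: Tue/Fri  …(32 more)…  1807: Sun/Wed  1808: Mon/Fri  1809: Wed/Sat  1810: Thu/Sun  1811: Fri/Mon  1812: Sat/Wed  1813: Mon/Thu  1814: Tue/Fri  1815: Wed/Sat  1816: Thu/Mon  1817: Sat/Tue ✓  1818: Sun/Wed  1819: Mon/Thu  1820: Tue/Sat
Both conditions hold in: 1766, 1777, 1783, 1794, 1800, 1806, 1817 — 7.

7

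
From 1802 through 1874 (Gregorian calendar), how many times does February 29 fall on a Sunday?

Leap years in 1802–1874: 18 of them.
Feb 29 weekday advances by 5 (mod 7) from one leap year to the next four years later (or differs when a century non-leap intervenes).
Leap-day weekdays: 1804:Wed 1808:Mon 1812:Sat 1816:Thu 1820:Tue 1824:Sun✓ 1828:Fri 1832:Wed 1836:Mon 1840:Sat 1844:Thu 1848:Tue 1852:Sun✓ 1856:Fri 1860:Wed 1864:Mon 1868:Sat 1872:Thu
Sunday: 1824, 1852 → 2.

2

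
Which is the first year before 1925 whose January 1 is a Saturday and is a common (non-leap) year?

Jan 1 advances by 2 weekdays after a leap year and by 1 after a common year.
1925: Jan 1 is Thursday.
1924: Tuesday (leap)
1923: Monday
1922: Sunday
1921: Saturday
1921 begins on a Saturday and is a common year.

1921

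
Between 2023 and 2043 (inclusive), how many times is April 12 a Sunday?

Track April 12's weekday year by year (advancing +1, or +2 across a Feb 29):
  2023: Wed  2024: Fri (+2)  2025: Sat (+1)  2026: Sun (+1) ✓  2027: Mon (+1)
  2028: Wed (+2)  2029: Thu (+1)  2030: Fri (+1)  2031: Sat (+1)  2032: Mon (+2)
  2033: Tue (+1)  2034: Wed (+1)  2035: Thu (+1)  2036: Sat (+2)  2037: Sun (+1) ✓
  2038: Mon (+1)  2039: Tue (+1)  2040: Thu (+2)  2041: Fri (+1)  2042: Sat (+1)
  2043: Sun (+1) ✓
Sunday years: 2026, 2037, 2043 — 3 in total.

3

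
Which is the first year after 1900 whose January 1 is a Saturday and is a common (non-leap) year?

1910

Jan 1 advances by 2 weekdays after a leap year and by 1 after a common year.
1900: Jan 1 is Monday.
1901: Tuesday
1902: Wednesday
1903: Thursday
1904: Friday (leap)
1905: Sunday
1906: Monday
1907: Tuesday
1908: Wednesday (leap)
1909: Friday
1910: Saturday
1910 begins on a Saturday and is a common year.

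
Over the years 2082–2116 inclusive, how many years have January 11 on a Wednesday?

Track January 11's weekday year by year (advancing +1, or +2 across a Feb 29):
  2082: Sun  2083: Mon (+1)  2084: Tue (+1)  2085: Thu (+2)  2086: Fri (+1)
  2087: Sat (+1)  2088: Sun (+1)  2089: Tue (+2)  2090: Wed (+1) ✓  2091: Thu (+1)
  2092: Fri (+1)  2093: Sun (+2)  2094: Mon (+1)  2095: Tue (+1)  … (7 more years) …
  2103: Thu (+1)  2104: Fri (+1)  2105: Sun (+2)  2106: Mon (+1)  2107: Tue (+1)
  2108: Wed (+1) ✓  2109: Fri (+2)  2110: Sat (+1)  2111: Sun (+1)  2112: Mon (+1)
  2113: Wed (+2) ✓  2114: Thu (+1)  2115: Fri (+1)  2116: Sat (+1)
Wednesday years: 2090, 2096, 2102, 2108, 2113 — 5 in total.

5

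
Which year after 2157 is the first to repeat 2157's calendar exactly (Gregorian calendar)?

Two years share a calendar iff Jan 1 falls on the same weekday and both are leap or both are common. 2157: Jan 1 is Saturday, common year.
2158: Jan 1 Sunday, common
2159: Jan 1 Monday, common
2160: Jan 1 Tuesday, leap
2161: Jan 1 Thursday, common
2162: Jan 1 Friday, common
2163: Jan 1 Saturday, common
2163 matches on both conditions.

2163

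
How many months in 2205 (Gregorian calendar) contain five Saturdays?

A month of length L has five Saturdays iff its first Saturday is on day ≤ L−28 (so day 1–3 in a 31-day month, 1–2 in a 30-day month, day 1 in a leap February).
Checking each month of 2205: Jan starts Tue (31d); Feb starts Fri (28d); Mar starts Fri (31d) ✓; Apr starts Mon (30d); May starts Wed (31d); Jun starts Sat (30d) ✓; Jul starts Mon (31d); Aug starts Thu (31d) ✓; Sep starts Sun (30d); Oct starts Tue (31d); Nov starts Fri (30d) ✓; Dec starts Sun (31d).
Five-Saturday months: March, June, August, November → 4.

4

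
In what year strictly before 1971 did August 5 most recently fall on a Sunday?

From one year to the next, a fixed date's weekday advances by 1, or by 2 when a Feb 29 lies between the two dates.
1971: August 5 is Thursday.
1970: Wednesday (−1)
1969: Tuesday (−1)
1968: Monday (−1)
1967: Saturday (−2)
1966: Friday (−1)
1965: Thursday (−1)
1964: Wednesday (−1)
1963: Monday (−2)
1962: Sunday (−1)
August 5 falls on a Sunday in 1962.

1962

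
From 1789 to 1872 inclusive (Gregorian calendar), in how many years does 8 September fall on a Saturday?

Track 8 September's weekday year by year (advancing +1, or +2 across a Feb 29):
  1789: Tue  1790: Wed (+1)  1791: Thu (+1)  1792: Sat (+2) ✓  1793: Sun (+1)
  1794: Mon (+1)  1795: Tue (+1)  1796: Thu (+2)  1797: Fri (+1)  1798: Sat (+1) ✓
  1799: Sun (+1)  1800: Mon (+1)  1801: Tue (+1)  1802: Wed (+1)  … (56 more years) …
  1859: Thu (+1)  1860: Sat (+2) ✓  1861: Sun (+1)  1862: Mon (+1)  1863: Tue (+1)
  1864: Thu (+2)  1865: Fri (+1)  1866: Sat (+1) ✓  1867: Sun (+1)  1868: Tue (+2)
  1869: Wed (+1)  1870: Thu (+1)  1871: Fri (+1)  1872: Sun (+2)
Saturday years: 1792, 1798, 1804, 1810, 1821, 1827, 1832, 1838, 1849, 1855, 1860, 1866 — 12 in total.

12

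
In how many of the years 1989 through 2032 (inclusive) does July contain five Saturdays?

19

July has 31 days; it has five Saturdays when Saturday falls among the first (month-length − 28) days — i.e. when July 1 is one of Saturday/Friday/Thursday.
July 1 by year: 1989:Sat✓ 1990:Sun 1991:Mon 1992:Wed 1993:Thu✓ 1994:Fri✓ 1995:Sat✓ 1996:Mon 1997:Tue 1998:Wed 1999:Thu✓ 2000:Sat✓ 2001:Sun 2002:Mon 2003:Tue …(14 more)… 2018:Sun 2019:Mon 2020:Wed 2021:Thu✓ 2022:Fri✓ 2023:Sat✓ 2024:Mon 2025:Tue 2026:Wed 2027:Thu✓ 2028:Sat✓ 2029:Sun 2030:Mon 2031:Tue 2032:Thu✓
Years with five Saturdays: 1989, 1993, 1994, 1995, 1999, 2000, 2004, 2005, 2006, 2010, 2011, 2016, 2017, 2021, 2022, 2023, 2027, 2028, 2032 → 19.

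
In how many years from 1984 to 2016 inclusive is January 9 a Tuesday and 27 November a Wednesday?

1

Check each year's weekday for January 9 and 27 November:
  1984: Mon/Tue  1985: Wed/Wed  1986: Thu/Thu  1987: Fri/Fri  1988: Sat/Sun  1989: Mon/Mon  1990: Tue/Tue  1991: Wed/Wed  1992: Thu/Fri  1993: Sat/Sat  1994: Sun/Sun  1995: Mon/Mon  1996: Tue/Wed ✓  1997: Thu/Thu  …(5 more)…  2003: Thu/Thu  2004: Fri/Sat  2005: Sun/Sun  2006: Mon/Mon  2007: Tue/Tue  2008: Wed/Thu  2009: Fri/Fri  2010: Sat/Sat  2011: Sun/Sun  2012: Mon/Tue  2013: Wed/Wed  2014: Thu/Thu  2015: Fri/Fri  2016: Sat/Sun
Both conditions hold in: 1996 — 1.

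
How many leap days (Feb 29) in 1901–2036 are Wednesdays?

4

Leap years in 1901–2036: 34 of them.
Feb 29 weekday advances by 5 (mod 7) from one leap year to the next four years later (or differs when a century non-leap intervenes).
Leap-day weekdays: 1904:Mon 1908:Sat 1912:Thu 1916:Tue 1920:Sun 1924:Fri 1928:Wed✓ 1932:Mon 1936:Sat 1940:Thu 1944:Tue 1948:Sun 1952:Fri …(8 more)… 1988:Mon 1992:Sat 1996:Thu 2000:Tue 2004:Sun 2008:Fri 2012:Wed✓ 2016:Mon 2020:Sat 2024:Thu 2028:Tue 2032:Sun 2036:Fri
Wednesday: 1928, 1956, 1984, 2012 → 4.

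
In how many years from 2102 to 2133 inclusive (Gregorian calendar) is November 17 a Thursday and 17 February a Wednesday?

1

Check each year's weekday for November 17 and 17 February:
  2102: Fri/Fri  2103: Sat/Sat  2104: Mon/Sun  2105: Tue/Tue  2106: Wed/Wed  2107: Thu/Thu  2108: Sat/Fri  2109: Sun/Sun  2110: Mon/Mon  2111: Tue/Tue  2112: Thu/Wed ✓  2113: Fri/Fri  2114: Sat/Sat  2115: Sun/Sun  …(4 more)…  2120: Sun/Sat  2121: Mon/Mon  2122: Tue/Tue  2123: Wed/Wed  2124: Fri/Thu  2125: Sat/Sat  2126: Sun/Sun  2127: Mon/Mon  2128: Wed/Tue  2129: Thu/Thu  2130: Fri/Fri  2131: Sat/Sat  2132: Mon/Sun  2133: Tue/Tue
Both conditions hold in: 2112 — 1.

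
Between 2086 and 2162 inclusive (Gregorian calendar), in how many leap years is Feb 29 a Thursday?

Leap years in 2086–2162: 18 of them.
Feb 29 weekday advances by 5 (mod 7) from one leap year to the next four years later (or differs when a century non-leap intervenes).
Leap-day weekdays: 2088:Sun 2092:Fri 2096:Wed 2104:Fri 2108:Wed 2112:Mon 2116:Sat 2120:Thu✓ 2124:Tue 2128:Sun 2132:Fri 2136:Wed 2140:Mon 2144:Sat 2148:Thu✓ 2152:Tue 2156:Sun 2160:Fri
Thursday: 2120, 2148 → 2.

2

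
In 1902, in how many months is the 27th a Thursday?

3

Check the 27th of each month of 1902: Jan 27: Mon, Feb 27: Thu, Mar 27: Thu, Apr 27: Sun, May 27: Tue, Jun 27: Fri, Jul 27: Sun, Aug 27: Wed, Sep 27: Sat, Oct 27: Mon, Nov 27: Thu, Dec 27: Sat.
Thursday occurs in February, March, November — 3 months.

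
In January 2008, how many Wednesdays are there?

5

January 2008 has 31 days and begins on Tuesday.
The first Wednesday is January 2.
Wednesdays fall on 2, 9, 16, 23, 30 — that's 5.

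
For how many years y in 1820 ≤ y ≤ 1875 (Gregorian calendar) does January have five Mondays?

24

January has 31 days; it has five Mondays when Monday falls among the first (month-length − 28) days — i.e. when January 1 is one of Monday/Sunday/Saturday.
January 1 by year: 1820:Sat✓ 1821:Mon✓ 1822:Tue 1823:Wed 1824:Thu 1825:Sat✓ 1826:Sun✓ 1827:Mon✓ 1828:Tue 1829:Thu 1830:Fri 1831:Sat✓ 1832:Sun✓ 1833:Tue 1834:Wed …(26 more)… 1861:Tue 1862:Wed 1863:Thu 1864:Fri 1865:Sun✓ 1866:Mon✓ 1867:Tue 1868:Wed 1869:Fri 1870:Sat✓ 1871:Sun✓ 1872:Mon✓ 1873:Wed 1874:Thu 1875:Fri
Years with five Mondays: 1820, 1821, 1825, 1826, 1827, 1831, 1832, 1837, 1838, 1842, 1843, 1844, 1848, 1849, 1853, 1854, 1855, 1859, 1860, 1865, 1866, 1870, 1871, 1872 → 24.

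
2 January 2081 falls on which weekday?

Thursday

January 1, 2081 is a Wednesday.
January 2 is day 2 of the year, i.e. 1 days after Jan 1.
1 mod 7 = 1, so advance 1 weekday from Wednesday: Thursday.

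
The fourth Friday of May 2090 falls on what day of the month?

26

May 1, 2090 is a Monday, so the first Friday is the 5th.
The fourth Friday is 5 + 21 = 26.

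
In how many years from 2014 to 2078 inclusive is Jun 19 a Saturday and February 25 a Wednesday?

2

Check each year's weekday for Jun 19 and February 25:
  2014: Thu/Tue  2015: Fri/Wed  2016: Sun/Thu  2017: Mon/Sat  2018: Tue/Sun  2019: Wed/Mon  2020: Fri/Tue  2021: Sat/Thu  2022: Sun/Fri  2023: Mon/Sat  2024: Wed/Sun  2025: Thu/Tue  2026: Fri/Wed  2027: Sat/Thu  …(37 more)…  2065: Fri/Wed  2066: Sat/Thu  2067: Sun/Fri  2068: Tue/Sat  2069: Wed/Mon  2070: Thu/Tue  2071: Fri/Wed  2072: Sun/Thu  2073: Mon/Sat  2074: Tue/Sun  2075: Wed/Mon  2076: Fri/Tue  2077: Sat/Thu  2078: Sun/Fri
Both conditions hold in: 2032, 2060 — 2.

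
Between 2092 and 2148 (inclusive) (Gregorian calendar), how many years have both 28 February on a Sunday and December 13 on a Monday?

Check each year's weekday for 28 February and December 13:
  2092: Thu/Sat  2093: Sat/Sun  2094: Sun/Mon ✓  2095: Mon/Tue  2096: Tue/Thu  2097: Thu/Fri  2098: Fri/Sat  2099: Sat/Sun  2100: Sun/Mon ✓  2101: Mon/Tue  2102: Tue/Wed  2103: Wed/Thu  2104: Thu/Sat  2105: Sat/Sun  …(29 more)…  2135: Mon/Tue  2136: Tue/Thu  2137: Thu/Fri  2138: Fri/Sat  2139: Sat/Sun  2140: Sun/Tue  2141: Tue/Wed  2142: Wed/Thu  2143: Thu/Fri  2144: Fri/Sun  2145: Sun/Mon ✓  2146: Mon/Tue  2147: Tue/Wed  2148: Wed/Fri
Both conditions hold in: 2094, 2100, 2106, 2117, 2123, 2134, 2145 — 7.

7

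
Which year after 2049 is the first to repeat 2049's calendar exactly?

Two years share a calendar iff Jan 1 falls on the same weekday and both are leap or both are common. 2049: Jan 1 is Friday, common year.
2050: Jan 1 Saturday, common
2051: Jan 1 Sunday, common
2052: Jan 1 Monday, leap
2053: Jan 1 Wednesday, common
2054: Jan 1 Thursday, common
2055: Jan 1 Friday, common
2055 matches on both conditions.

2055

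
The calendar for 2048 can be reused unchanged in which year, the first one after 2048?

Two years share a calendar iff Jan 1 falls on the same weekday and both are leap or both are common. 2048: Jan 1 is Wednesday, leap year.
2049: Jan 1 Friday, common
2050: Jan 1 Saturday, common
2051: Jan 1 Sunday, common
2052: Jan 1 Monday, leap
2053: Jan 1 Wednesday, common
2054: Jan 1 Thursday, common
2055: Jan 1 Friday, common
2056: Jan 1 Saturday, leap
2057: Jan 1 Monday, common
2058: Jan 1 Tuesday, common
2059: Jan 1 Wednesday, common
2060: Jan 1 Thursday, leap
2061: Jan 1 Saturday, common
2062: Jan 1 Sunday, common
2063: Jan 1 Monday, common
2064: Jan 1 Tuesday, leap
2065: Jan 1 Thursday, common
2066: Jan 1 Friday, common
2067: Jan 1 Saturday, common
2068: Jan 1 Sunday, leap
2069: Jan 1 Tuesday, common
2070: Jan 1 Wednesday, common
2071: Jan 1 Thursday, common
2072: Jan 1 Friday, leap
2073: Jan 1 Sunday, common
2074: Jan 1 Monday, common
2075: Jan 1 Tuesday, common
2076: Jan 1 Wednesday, leap
2076 matches on both conditions.

2076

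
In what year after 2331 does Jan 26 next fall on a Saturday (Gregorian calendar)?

2335

From one year to the next, a fixed date's weekday advances by 1, or by 2 when a Feb 29 lies between the two dates.
2331: January 26 is Monday.
2332: Tuesday (+1)
2333: Thursday (+2)
2334: Friday (+1)
2335: Saturday (+1)
Jan 26 falls on a Saturday in 2335.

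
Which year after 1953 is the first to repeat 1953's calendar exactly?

1959

Two years share a calendar iff Jan 1 falls on the same weekday and both are leap or both are common. 1953: Jan 1 is Thursday, common year.
1954: Jan 1 Friday, common
1955: Jan 1 Saturday, common
1956: Jan 1 Sunday, leap
1957: Jan 1 Tuesday, common
1958: Jan 1 Wednesday, common
1959: Jan 1 Thursday, common
1959 matches on both conditions.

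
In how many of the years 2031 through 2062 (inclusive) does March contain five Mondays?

March has 31 days; it has five Mondays when Monday falls among the first (month-length − 28) days — i.e. when March 1 is one of Monday/Sunday/Saturday.
March 1 by year: 2031:Sat✓ 2032:Mon✓ 2033:Tue 2034:Wed 2035:Thu 2036:Sat✓ 2037:Sun✓ 2038:Mon✓ 2039:Tue 2040:Thu 2041:Fri 2042:Sat✓ 2043:Sun✓ 2044:Tue 2045:Wed 2046:Thu 2047:Fri 2048:Sun✓ 2049:Mon✓ 2050:Tue 2051:Wed 2052:Fri 2053:Sat✓ 2054:Sun✓ 2055:Mon✓ 2056:Wed 2057:Thu 2058:Fri 2059:Sat✓ 2060:Mon✓ 2061:Tue 2062:Wed
Years with five Mondays: 2031, 2032, 2036, 2037, 2038, 2042, 2043, 2048, 2049, 2053, 2054, 2055, 2059, 2060 → 14.

14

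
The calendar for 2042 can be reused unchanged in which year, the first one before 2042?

Two years share a calendar iff Jan 1 falls on the same weekday and both are leap or both are common. 2042: Jan 1 is Wednesday, common year.
2041: Jan 1 Tuesday, common
2040: Jan 1 Sunday, leap
2039: Jan 1 Saturday, common
2038: Jan 1 Friday, common
2037: Jan 1 Thursday, common
2036: Jan 1 Tuesday, leap
2035: Jan 1 Monday, common
2034: Jan 1 Sunday, common
2033: Jan 1 Saturday, common
2032: Jan 1 Thursday, leap
2031: Jan 1 Wednesday, common
2031 matches on both conditions.

2031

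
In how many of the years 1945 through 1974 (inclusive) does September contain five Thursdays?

September has 30 days; it has five Thursdays when Thursday falls among the first (month-length − 28) days — i.e. when September 1 is one of Thursday/Wednesday.
September 1 by year: 1945:Sat 1946:Sun 1947:Mon 1948:Wed✓ 1949:Thu✓ 1950:Fri 1951:Sat 1952:Mon 1953:Tue 1954:Wed✓ 1955:Thu✓ 1956:Sat 1957:Sun 1958:Mon 1959:Tue 1960:Thu✓ 1961:Fri 1962:Sat 1963:Sun 1964:Tue 1965:Wed✓ 1966:Thu✓ 1967:Fri 1968:Sun 1969:Mon 1970:Tue 1971:Wed✓ 1972:Fri 1973:Sat 1974:Sun
Years with five Thursdays: 1948, 1949, 1954, 1955, 1960, 1965, 1966, 1971 → 8.

8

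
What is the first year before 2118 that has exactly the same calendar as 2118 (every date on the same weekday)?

Two years share a calendar iff Jan 1 falls on the same weekday and both are leap or both are common. 2118: Jan 1 is Saturday, common year.
2117: Jan 1 Friday, common
2116: Jan 1 Wednesday, leap
2115: Jan 1 Tuesday, common
2114: Jan 1 Monday, common
2113: Jan 1 Sunday, common
2112: Jan 1 Friday, leap
2111: Jan 1 Thursday, common
2110: Jan 1 Wednesday, common
2109: Jan 1 Tuesday, common
2108: Jan 1 Sunday, leap
2107: Jan 1 Saturday, common
2107 matches on both conditions.

2107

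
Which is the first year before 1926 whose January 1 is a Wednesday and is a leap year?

Jan 1 advances by 2 weekdays after a leap year and by 1 after a common year.
1926: Jan 1 is Friday.
1925: Thursday
1924: Tuesday (leap)
1923: Monday
1922: Sunday
1921: Saturday
1920: Thursday (leap)
1919: Wednesday
1918: Tuesday
1917: Monday
1916: Saturday (leap)
1915: Friday
1914: Thursday
1913: Wednesday
1912: Monday (leap)
1911: Sunday
1910: Saturday
1909: Friday
1908: Wednesday (leap)
1908 begins on a Wednesday and is a leap year.

1908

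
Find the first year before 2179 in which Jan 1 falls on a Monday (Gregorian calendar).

Jan 1 advances by 2 weekdays after a leap year and by 1 after a common year.
2179: Jan 1 is Friday.
2178: Thursday
2177: Wednesday
2176: Monday (leap)
2176 begins on a Monday

2176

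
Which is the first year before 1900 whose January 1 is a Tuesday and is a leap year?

1884

Jan 1 advances by 2 weekdays after a leap year and by 1 after a common year.
1900: Jan 1 is Monday.
1899: Sunday
1898: Saturday
1897: Friday
1896: Wednesday (leap)
1895: Tuesday
1894: Monday
1893: Sunday
1892: Friday (leap)
1891: Thursday
1890: Wednesday
1889: Tuesday
1888: Sunday (leap)
1887: Saturday
1886: Friday
1885: Thursday
1884: Tuesday (leap)
1884 begins on a Tuesday and is a leap year.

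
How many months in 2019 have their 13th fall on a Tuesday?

1

Check the 13th of each month of 2019: Jan 13: Sun, Feb 13: Wed, Mar 13: Wed, Apr 13: Sat, May 13: Mon, Jun 13: Thu, Jul 13: Sat, Aug 13: Tue, Sep 13: Fri, Oct 13: Sun, Nov 13: Wed, Dec 13: Fri.
Tuesday occurs in August — 1 month.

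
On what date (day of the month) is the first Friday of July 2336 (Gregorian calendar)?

3

July 1, 2336 is a Wednesday, so the first Friday is the 3rd.
The first Friday is 3 + 0 = 3.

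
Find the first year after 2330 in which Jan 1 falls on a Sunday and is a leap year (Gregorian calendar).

Jan 1 advances by 2 weekdays after a leap year and by 1 after a common year.
2330: Jan 1 is Wednesday.
2331: Thursday
2332: Friday (leap)
2333: Sunday
2334: Monday
2335: Tuesday
2336: Wednesday (leap)
2337: Friday
2338: Saturday
2339: Sunday
2340: Monday (leap)
2341: Wednesday
2342: Thursday
2343: Friday
2344: Saturday (leap)
2345: Monday
2346: Tuesday
2347: Wednesday
2348: Thursday (leap)
2349: Saturday
2350: Sunday
2351: Monday
2352: Tuesday (leap)
2353: Thursday
2354: Friday
2355: Saturday
2356: Sunday (leap)
2356 begins on a Sunday and is a leap year.

2356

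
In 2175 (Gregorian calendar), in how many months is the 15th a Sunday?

2

Check the 15th of each month of 2175: Jan 15: Sun, Feb 15: Wed, Mar 15: Wed, Apr 15: Sat, May 15: Mon, Jun 15: Thu, Jul 15: Sat, Aug 15: Tue, Sep 15: Fri, Oct 15: Sun, Nov 15: Wed, Dec 15: Fri.
Sunday occurs in January, October — 2 months.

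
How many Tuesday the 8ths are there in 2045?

1

Check the 8th of each month of 2045: Jan 8: Sun, Feb 8: Wed, Mar 8: Wed, Apr 8: Sat, May 8: Mon, Jun 8: Thu, Jul 8: Sat, Aug 8: Tue, Sep 8: Fri, Oct 8: Sun, Nov 8: Wed, Dec 8: Fri.
Tuesday occurs in August — 1 month.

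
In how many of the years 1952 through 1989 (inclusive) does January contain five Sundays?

17

January has 31 days; it has five Sundays when Sunday falls among the first (month-length − 28) days — i.e. when January 1 is one of Sunday/Saturday/Friday.
January 1 by year: 1952:Tue 1953:Thu 1954:Fri✓ 1955:Sat✓ 1956:Sun✓ 1957:Tue 1958:Wed 1959:Thu 1960:Fri✓ 1961:Sun✓ 1962:Mon 1963:Tue 1964:Wed 1965:Fri✓ 1966:Sat✓ …(8 more)… 1975:Wed 1976:Thu 1977:Sat✓ 1978:Sun✓ 1979:Mon 1980:Tue 1981:Thu 1982:Fri✓ 1983:Sat✓ 1984:Sun✓ 1985:Tue 1986:Wed 1987:Thu 1988:Fri✓ 1989:Sun✓
Years with five Sundays: 1954, 1955, 1956, 1960, 1961, 1965, 1966, 1967, 1971, 1972, 1977, 1978, 1982, 1983, 1984, 1988, 1989 → 17.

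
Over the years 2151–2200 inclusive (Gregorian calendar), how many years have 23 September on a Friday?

Track 23 September's weekday year by year (advancing +1, or +2 across a Feb 29):
  2151: Thu  2152: Sat (+2)  2153: Sun (+1)  2154: Mon (+1)  2155: Tue (+1)
  2156: Thu (+2)  2157: Fri (+1) ✓  2158: Sat (+1)  2159: Sun (+1)  2160: Tue (+2)
  2161: Wed (+1)  2162: Thu (+1)  2163: Fri (+1) ✓  2164: Sun (+2)  … (22 more years) …
  2187: Sun (+1)  2188: Tue (+2)  2189: Wed (+1)  2190: Thu (+1)  2191: Fri (+1) ✓
  2192: Sun (+2)  2193: Mon (+1)  2194: Tue (+1)  2195: Wed (+1)  2196: Fri (+2) ✓
  2197: Sat (+1)  2198: Sun (+1)  2199: Mon (+1)  2200: Tue (+1)
Friday years: 2157, 2163, 2168, 2174, 2185, 2191, 2196 — 7 in total.

7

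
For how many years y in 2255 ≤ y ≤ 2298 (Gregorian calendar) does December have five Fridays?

December has 31 days; it has five Fridays when Friday falls among the first (month-length − 28) days — i.e. when December 1 is one of Friday/Thursday/Wednesday.
December 1 by year: 2255:Sat 2256:Mon 2257:Tue 2258:Wed✓ 2259:Thu✓ 2260:Sat 2261:Sun 2262:Mon 2263:Tue 2264:Thu✓ 2265:Fri✓ 2266:Sat 2267:Sun 2268:Tue 2269:Wed✓ …(14 more)… 2284:Mon 2285:Tue 2286:Wed✓ 2287:Thu✓ 2288:Sat 2289:Sun 2290:Mon 2291:Tue 2292:Thu✓ 2293:Fri✓ 2294:Sat 2295:Sun 2296:Tue 2297:Wed✓ 2298:Thu✓
Years with five Fridays: 2258, 2259, 2264, 2265, 2269, 2270, 2271, 2275, 2276, 2280, 2281, 2282, 2286, 2287, 2292, 2293, 2297, 2298 → 18.

18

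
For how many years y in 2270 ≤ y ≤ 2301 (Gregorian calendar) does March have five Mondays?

12

March has 31 days; it has five Mondays when Monday falls among the first (month-length − 28) days — i.e. when March 1 is one of Monday/Sunday/Saturday.
March 1 by year: 2270:Tue 2271:Wed 2272:Fri 2273:Sat✓ 2274:Sun✓ 2275:Mon✓ 2276:Wed 2277:Thu 2278:Fri 2279:Sat✓ 2280:Mon✓ 2281:Tue 2282:Wed 2283:Thu 2284:Sat✓ 2285:Sun✓ 2286:Mon✓ 2287:Tue 2288:Thu 2289:Fri 2290:Sat✓ 2291:Sun✓ 2292:Tue 2293:Wed 2294:Thu 2295:Fri 2296:Sun✓ 2297:Mon✓ 2298:Tue 2299:Wed 2300:Thu 2301:Fri
Years with five Mondays: 2273, 2274, 2275, 2279, 2280, 2284, 2285, 2286, 2290, 2291, 2296, 2297 → 12.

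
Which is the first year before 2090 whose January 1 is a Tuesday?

Jan 1 advances by 2 weekdays after a leap year and by 1 after a common year.
2090: Jan 1 is Sunday.
2089: Saturday
2088: Thursday (leap)
2087: Wednesday
2086: Tuesday
2086 begins on a Tuesday

2086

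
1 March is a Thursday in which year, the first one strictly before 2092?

From one year to the next, a fixed date's weekday advances by 1, or by 2 when a Feb 29 lies between the two dates.
2092: March 1 is Saturday.
2091: Thursday (−2)
1 March falls on a Thursday in 2091.

2091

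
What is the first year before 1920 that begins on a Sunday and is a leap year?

Jan 1 advances by 2 weekdays after a leap year and by 1 after a common year.
1920: Jan 1 is Thursday (leap).
1919: Wednesday
1918: Tuesday
1917: Monday
1916: Saturday (leap)
1915: Friday
1914: Thursday
1913: Wednesday
1912: Monday (leap)
1911: Sunday
1910: Saturday
1909: Friday
1908: Wednesday (leap)
1907: Tuesday
1906: Monday
1905: Sunday
1904: Friday (leap)
1903: Thursday
1902: Wednesday
1901: Tuesday
1900: Monday
1899: Sunday
1898: Saturday
1897: Friday
1896: Wednesday (leap)
1895: Tuesday
1894: Monday
1893: Sunday
1892: Friday (leap)
1891: Thursday
1890: Wednesday
1889: Tuesday
1888: Sunday (leap)
1888 begins on a Sunday and is a leap year.

1888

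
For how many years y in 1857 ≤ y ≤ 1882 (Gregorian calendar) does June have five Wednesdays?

8

June has 30 days; it has five Wednesdays when Wednesday falls among the first (month-length − 28) days — i.e. when June 1 is one of Wednesday/Tuesday.
June 1 by year: 1857:Mon 1858:Tue✓ 1859:Wed✓ 1860:Fri 1861:Sat 1862:Sun 1863:Mon 1864:Wed✓ 1865:Thu 1866:Fri 1867:Sat 1868:Mon 1869:Tue✓ 1870:Wed✓ 1871:Thu 1872:Sat 1873:Sun 1874:Mon 1875:Tue✓ 1876:Thu 1877:Fri 1878:Sat 1879:Sun 1880:Tue✓ 1881:Wed✓ 1882:Thu
Years with five Wednesdays: 1858, 1859, 1864, 1869, 1870, 1875, 1880, 1881 → 8.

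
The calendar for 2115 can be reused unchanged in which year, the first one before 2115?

Two years share a calendar iff Jan 1 falls on the same weekday and both are leap or both are common. 2115: Jan 1 is Tuesday, common year.
2114: Jan 1 Monday, common
2113: Jan 1 Sunday, common
2112: Jan 1 Friday, leap
2111: Jan 1 Thursday, common
2110: Jan 1 Wednesday, common
2109: Jan 1 Tuesday, common
2109 matches on both conditions.

2109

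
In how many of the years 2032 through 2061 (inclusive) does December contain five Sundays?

12

December has 31 days; it has five Sundays when Sunday falls among the first (month-length − 28) days — i.e. when December 1 is one of Sunday/Saturday/Friday.
December 1 by year: 2032:Wed 2033:Thu 2034:Fri✓ 2035:Sat✓ 2036:Mon 2037:Tue 2038:Wed 2039:Thu 2040:Sat✓ 2041:Sun✓ 2042:Mon 2043:Tue 2044:Thu 2045:Fri✓ 2046:Sat✓ 2047:Sun✓ 2048:Tue 2049:Wed 2050:Thu 2051:Fri✓ 2052:Sun✓ 2053:Mon 2054:Tue 2055:Wed 2056:Fri✓ 2057:Sat✓ 2058:Sun✓ 2059:Mon 2060:Wed 2061:Thu
Years with five Sundays: 2034, 2035, 2040, 2041, 2045, 2046, 2047, 2051, 2052, 2056, 2057, 2058 → 12.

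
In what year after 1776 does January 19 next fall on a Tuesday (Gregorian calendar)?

1779

From one year to the next, a fixed date's weekday advances by 1, or by 2 when a Feb 29 lies between the two dates.
1776: January 19 is Friday.
1777: Sunday (+2)
1778: Monday (+1)
1779: Tuesday (+1)
January 19 falls on a Tuesday in 1779.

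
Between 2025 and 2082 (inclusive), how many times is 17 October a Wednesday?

Track 17 October's weekday year by year (advancing +1, or +2 across a Feb 29):
  2025: Fri  2026: Sat (+1)  2027: Sun (+1)  2028: Tue (+2)  2029: Wed (+1) ✓
  2030: Thu (+1)  2031: Fri (+1)  2032: Sun (+2)  2033: Mon (+1)  2034: Tue (+1)
  2035: Wed (+1) ✓  2036: Fri (+2)  2037: Sat (+1)  2038: Sun (+1)  … (30 more years) …
  2069: Thu (+1)  2070: Fri (+1)  2071: Sat (+1)  2072: Mon (+2)  2073: Tue (+1)
  2074: Wed (+1) ✓  2075: Thu (+1)  2076: Sat (+2)  2077: Sun (+1)  2078: Mon (+1)
  2079: Tue (+1)  2080: Thu (+2)  2081: Fri (+1)  2082: Sat (+1)
Wednesday years: 2029, 2035, 2040, 2046, 2057, 2063, 2068, 2074 — 8 in total.

8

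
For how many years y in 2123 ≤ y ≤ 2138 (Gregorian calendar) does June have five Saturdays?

5

June has 30 days; it has five Saturdays when Saturday falls among the first (month-length − 28) days — i.e. when June 1 is one of Saturday/Friday.
June 1 by year: 2123:Tue 2124:Thu 2125:Fri✓ 2126:Sat✓ 2127:Sun 2128:Tue 2129:Wed 2130:Thu 2131:Fri✓ 2132:Sun 2133:Mon 2134:Tue 2135:Wed 2136:Fri✓ 2137:Sat✓ 2138:Sun
Years with five Saturdays: 2125, 2126, 2131, 2136, 2137 → 5.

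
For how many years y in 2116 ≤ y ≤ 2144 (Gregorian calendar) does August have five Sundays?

13

August has 31 days; it has five Sundays when Sunday falls among the first (month-length − 28) days — i.e. when August 1 is one of Sunday/Saturday/Friday.
August 1 by year: 2116:Sat✓ 2117:Sun✓ 2118:Mon 2119:Tue 2120:Thu 2121:Fri✓ 2122:Sat✓ 2123:Sun✓ 2124:Tue 2125:Wed 2126:Thu 2127:Fri✓ 2128:Sun✓ 2129:Mon 2130:Tue 2131:Wed 2132:Fri✓ 2133:Sat✓ 2134:Sun✓ 2135:Mon 2136:Wed 2137:Thu 2138:Fri✓ 2139:Sat✓ 2140:Mon 2141:Tue 2142:Wed 2143:Thu 2144:Sat✓
Years with five Sundays: 2116, 2117, 2121, 2122, 2123, 2127, 2128, 2132, 2133, 2134, 2138, 2139, 2144 → 13.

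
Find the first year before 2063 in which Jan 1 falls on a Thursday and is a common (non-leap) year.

2054

Jan 1 advances by 2 weekdays after a leap year and by 1 after a common year.
2063: Jan 1 is Monday.
2062: Sunday
2061: Saturday
2060: Thursday (leap)
2059: Wednesday
2058: Tuesday
2057: Monday
2056: Saturday (leap)
2055: Friday
2054: Thursday
2054 begins on a Thursday and is a common year.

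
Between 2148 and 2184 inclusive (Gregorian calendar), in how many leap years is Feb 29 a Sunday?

2

Leap years in 2148–2184: 10 of them.
Feb 29 weekday advances by 5 (mod 7) from one leap year to the next four years later (or differs when a century non-leap intervenes).
Leap-day weekdays: 2148:Thu 2152:Tue 2156:Sun✓ 2160:Fri 2164:Wed 2168:Mon 2172:Sat 2176:Thu 2180:Tue 2184:Sun✓
Sunday: 2156, 2184 → 2.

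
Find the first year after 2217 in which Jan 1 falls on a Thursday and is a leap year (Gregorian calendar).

2224

Jan 1 advances by 2 weekdays after a leap year and by 1 after a common year.
2217: Jan 1 is Wednesday.
2218: Thursday
2219: Friday
2220: Saturday (leap)
2221: Monday
2222: Tuesday
2223: Wednesday
2224: Thursday (leap)
2224 begins on a Thursday and is a leap year.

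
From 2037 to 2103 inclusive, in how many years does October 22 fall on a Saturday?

Track October 22's weekday year by year (advancing +1, or +2 across a Feb 29):
  2037: Thu  2038: Fri (+1)  2039: Sat (+1) ✓  2040: Mon (+2)  2041: Tue (+1)
  2042: Wed (+1)  2043: Thu (+1)  2044: Sat (+2) ✓  2045: Sun (+1)  2046: Mon (+1)
  2047: Tue (+1)  2048: Thu (+2)  2049: Fri (+1)  2050: Sat (+1) ✓  … (39 more years) …
  2090: Sun (+1)  2091: Mon (+1)  2092: Wed (+2)  2093: Thu (+1)  2094: Fri (+1)
  2095: Sat (+1) ✓  2096: Mon (+2)  2097: Tue (+1)  2098: Wed (+1)  2099: Thu (+1)
  2100: Fri (+1)  2101: Sat (+1) ✓  2102: Sun (+1)  2103: Mon (+1)
Saturday years: 2039, 2044, 2050, 2061, 2067, 2072, 2078, 2089, 2095, 2101 — 10 in total.

10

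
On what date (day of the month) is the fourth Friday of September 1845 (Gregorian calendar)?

26

September 1, 1845 is a Monday, so the first Friday is the 5th.
The fourth Friday is 5 + 21 = 26.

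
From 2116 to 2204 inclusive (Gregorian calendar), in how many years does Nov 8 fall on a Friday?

Track Nov 8's weekday year by year (advancing +1, or +2 across a Feb 29):
  2116: Sun  2117: Mon (+1)  2118: Tue (+1)  2119: Wed (+1)  2120: Fri (+2) ✓
  2121: Sat (+1)  2122: Sun (+1)  2123: Mon (+1)  2124: Wed (+2)  2125: Thu (+1)
  2126: Fri (+1) ✓  2127: Sat (+1)  2128: Mon (+2)  2129: Tue (+1)  … (61 more years) …
  2191: Tue (+1)  2192: Thu (+2)  2193: Fri (+1) ✓  2194: Sat (+1)  2195: Sun (+1)
  2196: Tue (+2)  2197: Wed (+1)  2198: Thu (+1)  2199: Fri (+1) ✓  2200: Sat (+1)
  2201: Sun (+1)  2202: Mon (+1)  2203: Tue (+1)  2204: Thu (+2)
Friday years: 2120, 2126, 2137, 2143, 2148, 2154, 2165, 2171, 2176, 2182, 2193, 2199 — 12 in total.

12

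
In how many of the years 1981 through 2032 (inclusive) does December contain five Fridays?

December has 31 days; it has five Fridays when Friday falls among the first (month-length − 28) days — i.e. when December 1 is one of Friday/Thursday/Wednesday.
December 1 by year: 1981:Tue 1982:Wed✓ 1983:Thu✓ 1984:Sat 1985:Sun 1986:Mon 1987:Tue 1988:Thu✓ 1989:Fri✓ 1990:Sat 1991:Sun 1992:Tue 1993:Wed✓ 1994:Thu✓ 1995:Fri✓ …(22 more)… 2018:Sat 2019:Sun 2020:Tue 2021:Wed✓ 2022:Thu✓ 2023:Fri✓ 2024:Sun 2025:Mon 2026:Tue 2027:Wed✓ 2028:Fri✓ 2029:Sat 2030:Sun 2031:Mon 2032:Wed✓
Years with five Fridays: 1982, 1983, 1988, 1989, 1993, 1994, 1995, 1999, 2000, 2004, 2005, 2006, 2010, 2011, 2016, 2017, 2021, 2022, 2023, 2027, 2028, 2032 → 22.

22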